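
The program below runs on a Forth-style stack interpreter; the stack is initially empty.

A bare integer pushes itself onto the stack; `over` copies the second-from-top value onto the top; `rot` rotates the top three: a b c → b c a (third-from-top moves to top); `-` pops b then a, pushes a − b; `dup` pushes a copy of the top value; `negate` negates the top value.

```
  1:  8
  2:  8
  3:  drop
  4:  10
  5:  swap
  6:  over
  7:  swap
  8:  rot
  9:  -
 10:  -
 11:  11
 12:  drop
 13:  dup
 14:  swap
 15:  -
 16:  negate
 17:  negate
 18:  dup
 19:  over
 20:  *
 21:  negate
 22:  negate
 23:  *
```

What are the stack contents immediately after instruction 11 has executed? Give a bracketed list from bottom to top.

[12, 11]

8    → [8]
8    → [8, 8]
drop → [8]
10   → [8, 10]
swap → [10, 8]
over → [10, 8, 10]
swap → [10, 10, 8]
rot  → [10, 8, 10]
-    → [10, -2]
-    → [12]
11   → [12, 11]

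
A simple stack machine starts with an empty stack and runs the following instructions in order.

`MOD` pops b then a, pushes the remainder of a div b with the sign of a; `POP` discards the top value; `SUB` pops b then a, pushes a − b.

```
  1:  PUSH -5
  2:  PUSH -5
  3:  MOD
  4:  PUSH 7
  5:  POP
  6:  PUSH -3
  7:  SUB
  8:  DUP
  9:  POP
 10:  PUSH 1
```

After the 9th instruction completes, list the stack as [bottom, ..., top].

[3]

PUSH -5 -> -5
PUSH -5 -> -5 -5
MOD     -> 0
PUSH 7  -> 0 7
POP     -> 0
PUSH -3 -> 0 -3
SUB     -> 3
DUP     -> 3 3
POP     -> 3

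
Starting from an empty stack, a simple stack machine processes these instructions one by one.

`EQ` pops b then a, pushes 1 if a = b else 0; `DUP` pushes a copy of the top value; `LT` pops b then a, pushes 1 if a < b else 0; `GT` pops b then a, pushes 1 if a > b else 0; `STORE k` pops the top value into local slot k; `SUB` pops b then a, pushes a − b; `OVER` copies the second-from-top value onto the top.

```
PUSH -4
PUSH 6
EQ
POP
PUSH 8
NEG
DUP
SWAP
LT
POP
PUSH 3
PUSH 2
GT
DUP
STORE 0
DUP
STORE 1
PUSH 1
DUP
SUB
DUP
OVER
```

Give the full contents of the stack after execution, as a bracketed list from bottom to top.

PUSH -4 -> -4
PUSH 6  -> -4 6
EQ      -> 0
POP     -> (empty)
PUSH 8  -> 8
NEG     -> -8
DUP     -> -8 -8
SWAP    -> -8 -8
LT      -> 0
POP     -> (empty)
PUSH 3  -> 3
PUSH 2  -> 3 2
GT      -> 1
DUP     -> 1 1
STORE 0 -> 1
DUP     -> 1 1
STORE 1 -> 1
PUSH 1  -> 1 1
DUP     -> 1 1 1
SUB     -> 1 0
DUP     -> 1 0 0
OVER    -> 1 0 0 0

[1, 0, 0, 0]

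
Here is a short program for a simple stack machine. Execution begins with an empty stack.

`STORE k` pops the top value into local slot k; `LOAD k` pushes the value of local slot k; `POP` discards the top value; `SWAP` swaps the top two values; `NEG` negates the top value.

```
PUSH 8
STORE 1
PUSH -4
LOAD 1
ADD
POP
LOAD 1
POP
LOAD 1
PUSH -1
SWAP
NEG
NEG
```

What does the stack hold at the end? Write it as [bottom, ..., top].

PUSH 8  : [8]
STORE 1 : []
PUSH -4 : [-4]
LOAD 1  : [-4, 8]
ADD     : [4]
POP     : []
LOAD 1  : [8]
POP     : []
LOAD 1  : [8]
PUSH -1 : [8, -1]
SWAP    : [-1, 8]
NEG     : [-1, -8]
NEG     : [-1, 8]

[-1, 8]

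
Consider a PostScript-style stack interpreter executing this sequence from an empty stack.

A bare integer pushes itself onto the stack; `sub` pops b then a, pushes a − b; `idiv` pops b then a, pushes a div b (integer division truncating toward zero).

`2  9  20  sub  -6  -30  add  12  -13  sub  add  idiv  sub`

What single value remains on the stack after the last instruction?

2    -> [2]
9    -> [2, 9]
20   -> [2, 9, 20]
sub  -> [2, -11]
-6   -> [2, -11, -6]
-30  -> [2, -11, -6, -30]
add  -> [2, -11, -36]
12   -> [2, -11, -36, 12]
-13  -> [2, -11, -36, 12, -13]
sub  -> [2, -11, -36, 25]
add  -> [2, -11, -11]
idiv -> [2, 1]
sub  -> [1]

1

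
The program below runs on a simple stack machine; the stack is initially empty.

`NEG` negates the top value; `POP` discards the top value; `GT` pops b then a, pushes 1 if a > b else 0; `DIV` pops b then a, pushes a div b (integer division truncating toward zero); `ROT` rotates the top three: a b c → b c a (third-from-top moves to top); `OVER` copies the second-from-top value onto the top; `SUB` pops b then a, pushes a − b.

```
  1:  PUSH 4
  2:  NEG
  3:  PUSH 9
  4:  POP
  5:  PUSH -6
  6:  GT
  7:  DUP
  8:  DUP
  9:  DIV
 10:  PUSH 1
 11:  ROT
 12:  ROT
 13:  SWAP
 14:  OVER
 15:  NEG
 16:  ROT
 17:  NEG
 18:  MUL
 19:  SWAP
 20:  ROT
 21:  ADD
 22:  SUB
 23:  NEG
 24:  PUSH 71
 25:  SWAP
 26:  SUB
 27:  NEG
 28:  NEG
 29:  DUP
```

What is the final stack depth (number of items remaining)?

2

PUSH 4  : 4
NEG     : -4
PUSH 9  : -4 9
POP     : -4
PUSH -6 : -4 -6
GT      : 1
DUP     : 1 1
DUP     : 1 1 1
DIV     : 1 1
PUSH 1  : 1 1 1
ROT     : 1 1 1
ROT     : 1 1 1
SWAP    : 1 1 1
OVER    : 1 1 1 1
NEG     : 1 1 1 -1
ROT     : 1 1 -1 1
NEG     : 1 1 -1 -1
MUL     : 1 1 1
SWAP    : 1 1 1
ROT     : 1 1 1
ADD     : 1 2
SUB     : -1
NEG     : 1
PUSH 71 : 1 71
SWAP    : 71 1
SUB     : 70
NEG     : -70
NEG     : 70
DUP     : 70 70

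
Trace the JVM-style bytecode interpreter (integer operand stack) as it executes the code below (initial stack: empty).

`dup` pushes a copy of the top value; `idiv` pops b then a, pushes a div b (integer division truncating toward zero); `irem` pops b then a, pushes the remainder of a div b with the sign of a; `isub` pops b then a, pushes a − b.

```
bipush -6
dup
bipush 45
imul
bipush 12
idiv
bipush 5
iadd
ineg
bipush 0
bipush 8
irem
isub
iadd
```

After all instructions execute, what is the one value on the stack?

11

bipush -6 : -6
dup       : -6 -6
bipush 45 : -6 -6 45
imul      : -6 -270
bipush 12 : -6 -270 12
idiv      : -6 -22
bipush 5  : -6 -22 5
iadd      : -6 -17
ineg      : -6 17
bipush 0  : -6 17 0
bipush 8  : -6 17 0 8
irem      : -6 17 0
isub      : -6 17
iadd      : 11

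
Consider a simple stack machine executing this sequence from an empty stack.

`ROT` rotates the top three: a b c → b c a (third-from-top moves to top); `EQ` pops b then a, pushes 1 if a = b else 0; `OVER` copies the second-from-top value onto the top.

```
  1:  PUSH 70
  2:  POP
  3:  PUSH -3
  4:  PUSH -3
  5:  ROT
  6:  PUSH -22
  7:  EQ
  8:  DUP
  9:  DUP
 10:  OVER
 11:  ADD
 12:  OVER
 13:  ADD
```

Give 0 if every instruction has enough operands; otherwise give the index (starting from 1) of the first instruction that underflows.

5

PUSH 70 → 70
POP     → (empty)
PUSH -3 → -3
PUSH -3 → -3 -3
ROT  — needs 3 operands, stack has 2 → underflow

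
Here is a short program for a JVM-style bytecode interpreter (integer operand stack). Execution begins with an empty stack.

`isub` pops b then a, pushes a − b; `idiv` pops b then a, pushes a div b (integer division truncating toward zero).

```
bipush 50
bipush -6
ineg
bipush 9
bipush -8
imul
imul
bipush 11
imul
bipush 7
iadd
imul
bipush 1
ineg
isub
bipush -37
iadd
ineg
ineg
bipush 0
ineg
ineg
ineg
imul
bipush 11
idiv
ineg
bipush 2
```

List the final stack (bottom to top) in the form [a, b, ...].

bipush 50  -> [50]
bipush -6  -> [50, -6]
ineg       -> [50, 6]
bipush 9   -> [50, 6, 9]
bipush -8  -> [50, 6, 9, -8]
imul       -> [50, 6, -72]
imul       -> [50, -432]
bipush 11  -> [50, -432, 11]
imul       -> [50, -4752]
bipush 7   -> [50, -4752, 7]
iadd       -> [50, -4745]
imul       -> [-237250]
bipush 1   -> [-237250, 1]
ineg       -> [-237250, -1]
isub       -> [-237249]
bipush -37 -> [-237249, -37]
iadd       -> [-237286]
ineg       -> [237286]
ineg       -> [-237286]
bipush 0   -> [-237286, 0]
ineg       -> [-237286, 0]
ineg       -> [-237286, 0]
ineg       -> [-237286, 0]
imul       -> [0]
bipush 11  -> [0, 11]
idiv       -> [0]
ineg       -> [0]
bipush 2   -> [0, 2]

[0, 2]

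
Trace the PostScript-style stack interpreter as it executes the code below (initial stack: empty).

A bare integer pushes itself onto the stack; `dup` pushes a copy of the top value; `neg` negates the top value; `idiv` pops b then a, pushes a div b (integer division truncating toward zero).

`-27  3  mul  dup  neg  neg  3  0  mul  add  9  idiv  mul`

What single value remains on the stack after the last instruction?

-27  : -27
3    : -27 3
mul  : -81
dup  : -81 -81
neg  : -81 81
neg  : -81 -81
3    : -81 -81 3
0    : -81 -81 3 0
mul  : -81 -81 0
add  : -81 -81
9    : -81 -81 9
idiv : -81 -9
mul  : 729

729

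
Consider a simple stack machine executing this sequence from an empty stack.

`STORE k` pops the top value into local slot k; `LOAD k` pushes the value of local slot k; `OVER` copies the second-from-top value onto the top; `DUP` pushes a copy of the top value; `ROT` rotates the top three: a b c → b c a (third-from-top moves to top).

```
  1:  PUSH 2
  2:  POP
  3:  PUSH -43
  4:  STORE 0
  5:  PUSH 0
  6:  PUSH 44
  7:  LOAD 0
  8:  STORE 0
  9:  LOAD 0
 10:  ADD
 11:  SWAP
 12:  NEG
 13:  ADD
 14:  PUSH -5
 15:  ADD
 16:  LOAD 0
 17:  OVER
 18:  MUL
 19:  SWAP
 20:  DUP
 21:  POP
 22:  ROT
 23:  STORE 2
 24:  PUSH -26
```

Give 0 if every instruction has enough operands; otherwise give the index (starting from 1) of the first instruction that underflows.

22

PUSH 2   -> [2]
POP      -> []
PUSH -43 -> [-43]
STORE 0  -> []
PUSH 0   -> [0]
PUSH 44  -> [0, 44]
LOAD 0   -> [0, 44, -43]
STORE 0  -> [0, 44]
LOAD 0   -> [0, 44, -43]
ADD      -> [0, 1]
SWAP     -> [1, 0]
NEG      -> [1, 0]
ADD      -> [1]
PUSH -5  -> [1, -5]
ADD      -> [-4]
LOAD 0   -> [-4, -43]
OVER     -> [-4, -43, -4]
MUL      -> [-4, 172]
SWAP     -> [172, -4]
DUP      -> [172, -4, -4]
POP      -> [172, -4]
ROT  — needs 3 operands, stack has 2 → underflow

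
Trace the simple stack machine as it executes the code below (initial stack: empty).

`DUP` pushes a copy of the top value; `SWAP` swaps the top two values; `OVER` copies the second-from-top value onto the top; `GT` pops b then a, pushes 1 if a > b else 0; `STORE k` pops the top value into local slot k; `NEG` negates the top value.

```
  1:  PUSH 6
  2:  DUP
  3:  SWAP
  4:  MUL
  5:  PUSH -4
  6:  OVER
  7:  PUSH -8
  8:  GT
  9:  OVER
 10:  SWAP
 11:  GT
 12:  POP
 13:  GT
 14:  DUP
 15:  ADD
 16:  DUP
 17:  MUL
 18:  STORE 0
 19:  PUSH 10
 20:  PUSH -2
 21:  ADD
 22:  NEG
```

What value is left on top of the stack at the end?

-8

PUSH 6  : [6]
DUP     : [6, 6]
SWAP    : [6, 6]
MUL     : [36]
PUSH -4 : [36, -4]
OVER    : [36, -4, 36]
PUSH -8 : [36, -4, 36, -8]
GT      : [36, -4, 1]
OVER    : [36, -4, 1, -4]
SWAP    : [36, -4, -4, 1]
GT      : [36, -4, 0]
POP     : [36, -4]
GT      : [1]
DUP     : [1, 1]
ADD     : [2]
DUP     : [2, 2]
MUL     : [4]
STORE 0 : []
PUSH 10 : [10]
PUSH -2 : [10, -2]
ADD     : [8]
NEG     : [-8]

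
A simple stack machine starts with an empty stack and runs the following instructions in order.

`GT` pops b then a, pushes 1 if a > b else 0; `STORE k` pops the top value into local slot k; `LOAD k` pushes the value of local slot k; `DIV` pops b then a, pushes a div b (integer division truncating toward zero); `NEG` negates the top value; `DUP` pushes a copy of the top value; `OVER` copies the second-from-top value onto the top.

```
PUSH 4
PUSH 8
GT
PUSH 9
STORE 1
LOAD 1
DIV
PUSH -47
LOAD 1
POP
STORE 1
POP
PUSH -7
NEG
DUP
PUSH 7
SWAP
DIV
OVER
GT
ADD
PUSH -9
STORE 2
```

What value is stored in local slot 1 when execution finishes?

PUSH 4   → [4]
PUSH 8   → [4, 8]
GT       → [0]
PUSH 9   → [0, 9]
STORE 1  → [0]
LOAD 1   → [0, 9]
DIV      → [0]
PUSH -47 → [0, -47]
LOAD 1   → [0, -47, 9]
POP      → [0, -47]
STORE 1  → [0]
POP      → []
PUSH -7  → [-7]
NEG      → [7]
DUP      → [7, 7]
PUSH 7   → [7, 7, 7]
SWAP     → [7, 7, 7]
DIV      → [7, 1]
OVER     → [7, 1, 7]
GT       → [7, 0]
ADD      → [7]
PUSH -9  → [7, -9]
STORE 2  → [7]

-47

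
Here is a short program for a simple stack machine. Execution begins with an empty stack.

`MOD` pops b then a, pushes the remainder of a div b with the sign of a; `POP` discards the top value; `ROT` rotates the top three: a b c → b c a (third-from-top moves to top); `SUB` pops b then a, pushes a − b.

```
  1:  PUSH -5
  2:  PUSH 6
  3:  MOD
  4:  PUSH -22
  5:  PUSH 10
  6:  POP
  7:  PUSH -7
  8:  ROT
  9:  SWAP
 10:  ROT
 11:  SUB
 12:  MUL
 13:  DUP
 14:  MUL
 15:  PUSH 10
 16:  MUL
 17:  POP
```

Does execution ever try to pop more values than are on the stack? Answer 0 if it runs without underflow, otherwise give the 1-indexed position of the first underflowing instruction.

0

PUSH -5  → -5
PUSH 6   → -5 6
MOD      → -5
PUSH -22 → -5 -22
PUSH 10  → -5 -22 10
POP      → -5 -22
PUSH -7  → -5 -22 -7
ROT      → -22 -7 -5
SWAP     → -22 -5 -7
ROT      → -5 -7 -22
SUB      → -5 15
MUL      → -75
DUP      → -75 -75
MUL      → 5625
PUSH 10  → 5625 10
MUL      → 56250
POP      → (empty)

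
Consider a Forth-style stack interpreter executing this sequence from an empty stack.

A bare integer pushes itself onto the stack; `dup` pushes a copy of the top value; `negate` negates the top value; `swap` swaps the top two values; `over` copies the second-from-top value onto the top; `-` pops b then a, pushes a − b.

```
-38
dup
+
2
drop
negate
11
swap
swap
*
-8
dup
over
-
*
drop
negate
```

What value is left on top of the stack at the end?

-836

-38    -> [-38]
dup    -> [-38, -38]
+      -> [-76]
2      -> [-76, 2]
drop   -> [-76]
negate -> [76]
11     -> [76, 11]
swap   -> [11, 76]
swap   -> [76, 11]
*      -> [836]
-8     -> [836, -8]
dup    -> [836, -8, -8]
over   -> [836, -8, -8, -8]
-      -> [836, -8, 0]
*      -> [836, 0]
drop   -> [836]
negate -> [-836]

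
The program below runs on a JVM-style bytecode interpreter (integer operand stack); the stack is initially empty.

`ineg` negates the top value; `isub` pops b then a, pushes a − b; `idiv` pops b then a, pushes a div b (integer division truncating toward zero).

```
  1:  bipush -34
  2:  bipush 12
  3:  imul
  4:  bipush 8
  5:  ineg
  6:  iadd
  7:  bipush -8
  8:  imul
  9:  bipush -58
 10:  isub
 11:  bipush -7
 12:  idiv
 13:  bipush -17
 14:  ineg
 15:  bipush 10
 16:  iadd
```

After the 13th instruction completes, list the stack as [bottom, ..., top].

[-483, -17]

bipush -34 → [-34]
bipush 12  → [-34, 12]
imul       → [-408]
bipush 8   → [-408, 8]
ineg       → [-408, -8]
iadd       → [-416]
bipush -8  → [-416, -8]
imul       → [3328]
bipush -58 → [3328, -58]
isub       → [3386]
bipush -7  → [3386, -7]
idiv       → [-483]
bipush -17 → [-483, -17]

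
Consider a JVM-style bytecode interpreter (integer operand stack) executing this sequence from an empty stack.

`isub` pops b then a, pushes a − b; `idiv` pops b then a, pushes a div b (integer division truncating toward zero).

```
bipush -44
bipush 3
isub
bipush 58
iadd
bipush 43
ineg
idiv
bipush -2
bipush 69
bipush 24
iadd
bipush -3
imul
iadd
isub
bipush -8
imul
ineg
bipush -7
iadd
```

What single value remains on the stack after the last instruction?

bipush -44  [-44]
bipush 3    [-44, 3]
isub        [-47]
bipush 58   [-47, 58]
iadd        [11]
bipush 43   [11, 43]
ineg        [11, -43]
idiv        [0]
bipush -2   [0, -2]
bipush 69   [0, -2, 69]
bipush 24   [0, -2, 69, 24]
iadd        [0, -2, 93]
bipush -3   [0, -2, 93, -3]
imul        [0, -2, -279]
iadd        [0, -281]
isub        [281]
bipush -8   [281, -8]
imul        [-2248]
ineg        [2248]
bipush -7   [2248, -7]
iadd        [2241]

2241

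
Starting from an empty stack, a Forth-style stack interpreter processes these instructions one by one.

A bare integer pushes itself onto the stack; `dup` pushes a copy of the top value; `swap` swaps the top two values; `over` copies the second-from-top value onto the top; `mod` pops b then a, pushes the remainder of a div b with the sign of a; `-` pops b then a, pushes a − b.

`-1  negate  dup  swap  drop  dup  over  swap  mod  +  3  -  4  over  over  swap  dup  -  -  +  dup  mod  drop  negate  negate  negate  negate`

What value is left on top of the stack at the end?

-1      [-1]
negate  [1]
dup     [1, 1]
swap    [1, 1]
drop    [1]
dup     [1, 1]
over    [1, 1, 1]
swap    [1, 1, 1]
mod     [1, 0]
+       [1]
3       [1, 3]
-       [-2]
4       [-2, 4]
over    [-2, 4, -2]
over    [-2, 4, -2, 4]
swap    [-2, 4, 4, -2]
dup     [-2, 4, 4, -2, -2]
-       [-2, 4, 4, 0]
-       [-2, 4, 4]
+       [-2, 8]
dup     [-2, 8, 8]
mod     [-2, 0]
drop    [-2]
negate  [2]
negate  [-2]
negate  [2]
negate  [-2]

-2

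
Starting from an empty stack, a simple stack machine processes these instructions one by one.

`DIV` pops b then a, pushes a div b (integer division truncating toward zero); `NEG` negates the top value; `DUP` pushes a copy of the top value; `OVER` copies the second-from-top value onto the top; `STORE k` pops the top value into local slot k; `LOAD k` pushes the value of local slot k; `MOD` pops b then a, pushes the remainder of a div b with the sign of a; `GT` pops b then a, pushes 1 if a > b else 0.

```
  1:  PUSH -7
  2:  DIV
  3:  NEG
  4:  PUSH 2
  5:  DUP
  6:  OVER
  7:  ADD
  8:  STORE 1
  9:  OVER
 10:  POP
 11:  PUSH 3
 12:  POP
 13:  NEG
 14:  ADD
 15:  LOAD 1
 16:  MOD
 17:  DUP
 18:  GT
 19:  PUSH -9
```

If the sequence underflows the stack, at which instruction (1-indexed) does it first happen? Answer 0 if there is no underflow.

2

PUSH -7 → -7
DIV  — needs 2 operands, stack has 1 → underflow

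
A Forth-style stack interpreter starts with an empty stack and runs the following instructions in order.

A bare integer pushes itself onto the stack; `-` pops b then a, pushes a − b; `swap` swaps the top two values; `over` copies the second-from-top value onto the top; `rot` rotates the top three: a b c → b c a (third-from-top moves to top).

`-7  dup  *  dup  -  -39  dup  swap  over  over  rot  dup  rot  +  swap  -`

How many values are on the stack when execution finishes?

4

-7   : [-7]
dup  : [-7, -7]
*    : [49]
dup  : [49, 49]
-    : [0]
-39  : [0, -39]
dup  : [0, -39, -39]
swap : [0, -39, -39]
over : [0, -39, -39, -39]
over : [0, -39, -39, -39, -39]
rot  : [0, -39, -39, -39, -39]
dup  : [0, -39, -39, -39, -39, -39]
rot  : [0, -39, -39, -39, -39, -39]
+    : [0, -39, -39, -39, -78]
swap : [0, -39, -39, -78, -39]
-    : [0, -39, -39, -39]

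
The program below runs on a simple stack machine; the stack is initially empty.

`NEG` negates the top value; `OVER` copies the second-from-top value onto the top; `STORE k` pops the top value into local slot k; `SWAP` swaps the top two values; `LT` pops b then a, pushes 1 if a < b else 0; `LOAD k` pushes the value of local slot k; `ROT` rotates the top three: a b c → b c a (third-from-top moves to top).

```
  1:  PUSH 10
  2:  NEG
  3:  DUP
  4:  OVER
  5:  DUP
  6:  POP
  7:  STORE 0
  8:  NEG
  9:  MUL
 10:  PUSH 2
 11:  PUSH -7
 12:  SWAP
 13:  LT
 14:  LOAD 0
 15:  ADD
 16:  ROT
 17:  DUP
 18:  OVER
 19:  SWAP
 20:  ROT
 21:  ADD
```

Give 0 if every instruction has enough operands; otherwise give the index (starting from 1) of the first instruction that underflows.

PUSH 10 -> 10
NEG     -> -10
DUP     -> -10 -10
OVER    -> -10 -10 -10
DUP     -> -10 -10 -10 -10
POP     -> -10 -10 -10
STORE 0 -> -10 -10
NEG     -> -10 10
MUL     -> -100
PUSH 2  -> -100 2
PUSH -7 -> -100 2 -7
SWAP    -> -100 -7 2
LT      -> -100 1
LOAD 0  -> -100 1 -10
ADD     -> -100 -9
ROT  — needs 3 operands, stack has 2 → underflow

16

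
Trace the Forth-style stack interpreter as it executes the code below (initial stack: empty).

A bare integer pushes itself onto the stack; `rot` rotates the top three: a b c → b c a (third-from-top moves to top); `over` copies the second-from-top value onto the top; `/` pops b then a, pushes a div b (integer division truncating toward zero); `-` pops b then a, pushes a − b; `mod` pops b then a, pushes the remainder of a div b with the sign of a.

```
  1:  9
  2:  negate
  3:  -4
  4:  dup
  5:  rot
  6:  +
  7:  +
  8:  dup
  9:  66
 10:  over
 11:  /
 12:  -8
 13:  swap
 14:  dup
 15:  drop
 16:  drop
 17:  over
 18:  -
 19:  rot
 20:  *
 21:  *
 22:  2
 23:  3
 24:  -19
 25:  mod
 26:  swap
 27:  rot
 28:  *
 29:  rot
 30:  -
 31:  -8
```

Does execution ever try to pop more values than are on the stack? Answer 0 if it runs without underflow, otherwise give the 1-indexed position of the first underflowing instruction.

9      : [9]
negate : [-9]
-4     : [-9, -4]
dup    : [-9, -4, -4]
rot    : [-4, -4, -9]
+      : [-4, -13]
+      : [-17]
dup    : [-17, -17]
66     : [-17, -17, 66]
over   : [-17, -17, 66, -17]
/      : [-17, -17, -3]
-8     : [-17, -17, -3, -8]
swap   : [-17, -17, -8, -3]
dup    : [-17, -17, -8, -3, -3]
drop   : [-17, -17, -8, -3]
drop   : [-17, -17, -8]
over   : [-17, -17, -8, -17]
-      : [-17, -17, 9]
rot    : [-17, 9, -17]
*      : [-17, -153]
*      : [2601]
2      : [2601, 2]
3      : [2601, 2, 3]
-19    : [2601, 2, 3, -19]
mod    : [2601, 2, 3]
swap   : [2601, 3, 2]
rot    : [3, 2, 2601]
*      : [3, 5202]
rot  — needs 3 operands, stack has 2 → underflow

29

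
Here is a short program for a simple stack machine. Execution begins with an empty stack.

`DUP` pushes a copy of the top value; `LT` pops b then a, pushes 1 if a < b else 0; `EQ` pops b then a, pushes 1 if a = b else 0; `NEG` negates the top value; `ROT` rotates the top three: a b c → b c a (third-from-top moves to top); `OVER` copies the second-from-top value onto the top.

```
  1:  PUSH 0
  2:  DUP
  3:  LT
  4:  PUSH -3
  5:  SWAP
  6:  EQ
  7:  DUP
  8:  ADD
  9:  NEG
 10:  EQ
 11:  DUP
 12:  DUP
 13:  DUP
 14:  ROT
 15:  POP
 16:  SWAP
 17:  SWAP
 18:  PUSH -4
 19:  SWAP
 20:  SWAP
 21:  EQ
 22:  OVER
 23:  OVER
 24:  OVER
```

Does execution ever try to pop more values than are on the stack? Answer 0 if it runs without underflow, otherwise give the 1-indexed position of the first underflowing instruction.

PUSH 0   0
DUP      0 0
LT       0
PUSH -3  0 -3
SWAP     -3 0
EQ       0
DUP      0 0
ADD      0
NEG      0
EQ  — needs 2 operands, stack has 1 → underflow

10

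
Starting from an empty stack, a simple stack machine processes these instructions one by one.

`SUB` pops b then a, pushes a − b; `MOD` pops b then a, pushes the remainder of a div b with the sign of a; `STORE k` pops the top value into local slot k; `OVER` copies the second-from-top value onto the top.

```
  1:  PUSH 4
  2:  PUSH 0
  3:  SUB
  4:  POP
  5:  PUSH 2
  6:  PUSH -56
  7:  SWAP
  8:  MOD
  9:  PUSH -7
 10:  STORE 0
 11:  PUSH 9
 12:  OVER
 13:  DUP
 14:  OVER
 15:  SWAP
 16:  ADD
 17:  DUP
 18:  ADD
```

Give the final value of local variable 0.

PUSH 4   → [4]
PUSH 0   → [4, 0]
SUB      → [4]
POP      → []
PUSH 2   → [2]
PUSH -56 → [2, -56]
SWAP     → [-56, 2]
MOD      → [0]
PUSH -7  → [0, -7]
STORE 0  → [0]
PUSH 9   → [0, 9]
OVER     → [0, 9, 0]
DUP      → [0, 9, 0, 0]
OVER     → [0, 9, 0, 0, 0]
SWAP     → [0, 9, 0, 0, 0]
ADD      → [0, 9, 0, 0]
DUP      → [0, 9, 0, 0, 0]
ADD      → [0, 9, 0, 0]

-7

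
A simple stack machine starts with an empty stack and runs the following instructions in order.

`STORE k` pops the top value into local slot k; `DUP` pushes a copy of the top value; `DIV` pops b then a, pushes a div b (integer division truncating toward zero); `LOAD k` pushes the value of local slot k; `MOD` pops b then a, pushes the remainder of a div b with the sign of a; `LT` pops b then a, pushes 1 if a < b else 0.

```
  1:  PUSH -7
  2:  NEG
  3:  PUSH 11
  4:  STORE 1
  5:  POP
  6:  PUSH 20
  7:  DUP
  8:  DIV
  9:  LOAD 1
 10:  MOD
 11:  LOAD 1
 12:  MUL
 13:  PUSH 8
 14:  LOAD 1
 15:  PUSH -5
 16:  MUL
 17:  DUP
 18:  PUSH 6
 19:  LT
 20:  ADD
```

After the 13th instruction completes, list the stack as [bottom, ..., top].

[11, 8]

PUSH -7 → [-7]
NEG     → [7]
PUSH 11 → [7, 11]
STORE 1 → [7]
POP     → []
PUSH 20 → [20]
DUP     → [20, 20]
DIV     → [1]
LOAD 1  → [1, 11]
MOD     → [1]
LOAD 1  → [1, 11]
MUL     → [11]
PUSH 8  → [11, 8]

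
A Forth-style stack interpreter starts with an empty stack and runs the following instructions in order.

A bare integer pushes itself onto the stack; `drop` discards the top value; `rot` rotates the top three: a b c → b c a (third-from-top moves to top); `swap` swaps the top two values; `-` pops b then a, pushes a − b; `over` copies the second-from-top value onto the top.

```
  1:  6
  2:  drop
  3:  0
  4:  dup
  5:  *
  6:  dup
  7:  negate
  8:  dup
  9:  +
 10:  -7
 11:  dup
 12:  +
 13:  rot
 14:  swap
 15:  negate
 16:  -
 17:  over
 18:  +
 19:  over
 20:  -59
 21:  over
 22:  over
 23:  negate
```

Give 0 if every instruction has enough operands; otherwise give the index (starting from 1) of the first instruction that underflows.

0

6      -> [6]
drop   -> []
0      -> [0]
dup    -> [0, 0]
*      -> [0]
dup    -> [0, 0]
negate -> [0, 0]
dup    -> [0, 0, 0]
+      -> [0, 0]
-7     -> [0, 0, -7]
dup    -> [0, 0, -7, -7]
+      -> [0, 0, -14]
rot    -> [0, -14, 0]
swap   -> [0, 0, -14]
negate -> [0, 0, 14]
-      -> [0, -14]
over   -> [0, -14, 0]
+      -> [0, -14]
over   -> [0, -14, 0]
-59    -> [0, -14, 0, -59]
over   -> [0, -14, 0, -59, 0]
over   -> [0, -14, 0, -59, 0, -59]
negate -> [0, -14, 0, -59, 0, 59]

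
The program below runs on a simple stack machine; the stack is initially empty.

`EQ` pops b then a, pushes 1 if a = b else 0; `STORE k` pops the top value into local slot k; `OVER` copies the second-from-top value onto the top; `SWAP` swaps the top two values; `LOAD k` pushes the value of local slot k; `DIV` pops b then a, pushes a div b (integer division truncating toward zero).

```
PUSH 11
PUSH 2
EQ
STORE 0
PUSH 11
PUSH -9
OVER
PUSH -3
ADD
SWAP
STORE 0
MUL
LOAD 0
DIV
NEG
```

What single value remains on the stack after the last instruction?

PUSH 11 → [11]
PUSH 2  → [11, 2]
EQ      → [0]
STORE 0 → []
PUSH 11 → [11]
PUSH -9 → [11, -9]
OVER    → [11, -9, 11]
PUSH -3 → [11, -9, 11, -3]
ADD     → [11, -9, 8]
SWAP    → [11, 8, -9]
STORE 0 → [11, 8]
MUL     → [88]
LOAD 0  → [88, -9]
DIV     → [-9]
NEG     → [9]

9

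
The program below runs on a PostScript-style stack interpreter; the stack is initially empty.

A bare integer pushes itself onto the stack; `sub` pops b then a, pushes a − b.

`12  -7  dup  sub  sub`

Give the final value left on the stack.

12  → 12
-7  → 12 -7
dup → 12 -7 -7
sub → 12 0
sub → 12

12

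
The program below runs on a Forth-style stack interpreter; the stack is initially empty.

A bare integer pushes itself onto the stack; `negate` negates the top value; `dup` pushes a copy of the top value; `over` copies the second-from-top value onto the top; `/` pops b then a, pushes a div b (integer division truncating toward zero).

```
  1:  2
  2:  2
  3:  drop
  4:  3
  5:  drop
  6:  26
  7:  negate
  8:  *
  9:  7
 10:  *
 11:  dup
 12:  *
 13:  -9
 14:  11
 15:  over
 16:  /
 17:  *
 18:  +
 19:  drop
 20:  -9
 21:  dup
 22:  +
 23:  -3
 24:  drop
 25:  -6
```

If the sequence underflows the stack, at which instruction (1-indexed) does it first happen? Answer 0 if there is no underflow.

2       [2]
2       [2, 2]
drop    [2]
3       [2, 3]
drop    [2]
26      [2, 26]
negate  [2, -26]
*       [-52]
7       [-52, 7]
*       [-364]
dup     [-364, -364]
*       [132496]
-9      [132496, -9]
11      [132496, -9, 11]
over    [132496, -9, 11, -9]
/       [132496, -9, -1]
*       [132496, 9]
+       [132505]
drop    []
-9      [-9]
dup     [-9, -9]
+       [-18]
-3      [-18, -3]
drop    [-18]
-6      [-18, -6]

0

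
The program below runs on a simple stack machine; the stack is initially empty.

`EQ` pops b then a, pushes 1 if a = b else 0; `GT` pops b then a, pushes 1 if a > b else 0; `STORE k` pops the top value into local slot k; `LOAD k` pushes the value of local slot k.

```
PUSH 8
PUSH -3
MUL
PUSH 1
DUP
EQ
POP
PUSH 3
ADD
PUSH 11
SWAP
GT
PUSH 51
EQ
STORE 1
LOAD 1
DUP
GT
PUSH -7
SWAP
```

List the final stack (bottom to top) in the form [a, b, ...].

[-7, 0]

PUSH 8  -> 8
PUSH -3 -> 8 -3
MUL     -> -24
PUSH 1  -> -24 1
DUP     -> -24 1 1
EQ      -> -24 1
POP     -> -24
PUSH 3  -> -24 3
ADD     -> -21
PUSH 11 -> -21 11
SWAP    -> 11 -21
GT      -> 1
PUSH 51 -> 1 51
EQ      -> 0
STORE 1 -> (empty)
LOAD 1  -> 0
DUP     -> 0 0
GT      -> 0
PUSH -7 -> 0 -7
SWAP    -> -7 0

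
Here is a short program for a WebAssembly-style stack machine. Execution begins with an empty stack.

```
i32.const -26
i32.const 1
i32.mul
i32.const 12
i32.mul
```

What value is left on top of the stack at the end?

i32.const -26 -> -26
i32.const 1   -> -26 1
i32.mul       -> -26
i32.const 12  -> -26 12
i32.mul       -> -312

-312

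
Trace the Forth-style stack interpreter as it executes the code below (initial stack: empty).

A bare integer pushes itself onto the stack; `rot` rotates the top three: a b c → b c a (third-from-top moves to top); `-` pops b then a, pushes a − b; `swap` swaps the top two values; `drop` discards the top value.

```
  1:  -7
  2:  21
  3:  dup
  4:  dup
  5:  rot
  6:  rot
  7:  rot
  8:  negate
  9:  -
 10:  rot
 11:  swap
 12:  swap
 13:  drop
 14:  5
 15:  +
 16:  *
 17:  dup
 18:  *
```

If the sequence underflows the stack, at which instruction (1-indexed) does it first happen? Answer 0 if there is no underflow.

0

-7      [-7]
21      [-7, 21]
dup     [-7, 21, 21]
dup     [-7, 21, 21, 21]
rot     [-7, 21, 21, 21]
rot     [-7, 21, 21, 21]
rot     [-7, 21, 21, 21]
negate  [-7, 21, 21, -21]
-       [-7, 21, 42]
rot     [21, 42, -7]
swap    [21, -7, 42]
swap    [21, 42, -7]
drop    [21, 42]
5       [21, 42, 5]
+       [21, 47]
*       [987]
dup     [987, 987]
*       [974169]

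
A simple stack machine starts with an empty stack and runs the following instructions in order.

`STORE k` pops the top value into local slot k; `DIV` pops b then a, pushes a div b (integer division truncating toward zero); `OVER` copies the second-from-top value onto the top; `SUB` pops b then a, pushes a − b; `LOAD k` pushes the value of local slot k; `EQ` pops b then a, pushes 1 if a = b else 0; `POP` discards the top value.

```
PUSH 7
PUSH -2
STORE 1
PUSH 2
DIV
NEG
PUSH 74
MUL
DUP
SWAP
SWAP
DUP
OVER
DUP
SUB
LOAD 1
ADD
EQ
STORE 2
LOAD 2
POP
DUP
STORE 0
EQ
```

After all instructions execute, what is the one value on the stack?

1

PUSH 7  → 7
PUSH -2 → 7 -2
STORE 1 → 7
PUSH 2  → 7 2
DIV     → 3
NEG     → -3
PUSH 74 → -3 74
MUL     → -222
DUP     → -222 -222
SWAP    → -222 -222
SWAP    → -222 -222
DUP     → -222 -222 -222
OVER    → -222 -222 -222 -222
DUP     → -222 -222 -222 -222 -222
SUB     → -222 -222 -222 0
LOAD 1  → -222 -222 -222 0 -2
ADD     → -222 -222 -222 -2
EQ      → -222 -222 0
STORE 2 → -222 -222
LOAD 2  → -222 -222 0
POP     → -222 -222
DUP     → -222 -222 -222
STORE 0 → -222 -222
EQ      → 1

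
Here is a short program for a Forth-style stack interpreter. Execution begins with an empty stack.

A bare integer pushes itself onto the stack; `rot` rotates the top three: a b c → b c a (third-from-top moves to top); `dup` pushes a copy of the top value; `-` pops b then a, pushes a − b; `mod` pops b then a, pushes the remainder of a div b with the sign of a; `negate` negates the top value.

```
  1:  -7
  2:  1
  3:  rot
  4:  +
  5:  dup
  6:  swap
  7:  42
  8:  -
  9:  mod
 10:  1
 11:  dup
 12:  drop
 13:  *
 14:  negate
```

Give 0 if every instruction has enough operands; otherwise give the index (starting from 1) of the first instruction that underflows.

3

-7 : [-7]
1  : [-7, 1]
rot  — needs 3 operands, stack has 2 → underflow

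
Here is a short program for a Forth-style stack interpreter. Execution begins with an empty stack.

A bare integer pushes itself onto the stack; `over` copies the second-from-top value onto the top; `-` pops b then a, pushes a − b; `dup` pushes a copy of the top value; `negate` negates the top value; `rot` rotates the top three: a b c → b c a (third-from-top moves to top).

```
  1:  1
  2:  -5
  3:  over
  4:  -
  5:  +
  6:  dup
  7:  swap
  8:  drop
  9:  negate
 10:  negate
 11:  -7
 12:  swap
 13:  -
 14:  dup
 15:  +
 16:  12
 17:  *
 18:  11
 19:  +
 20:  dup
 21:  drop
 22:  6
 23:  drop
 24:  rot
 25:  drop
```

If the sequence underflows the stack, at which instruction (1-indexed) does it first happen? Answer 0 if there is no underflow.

1      → [1]
-5     → [1, -5]
over   → [1, -5, 1]
-      → [1, -6]
+      → [-5]
dup    → [-5, -5]
swap   → [-5, -5]
drop   → [-5]
negate → [5]
negate → [-5]
-7     → [-5, -7]
swap   → [-7, -5]
-      → [-2]
dup    → [-2, -2]
+      → [-4]
12     → [-4, 12]
*      → [-48]
11     → [-48, 11]
+      → [-37]
dup    → [-37, -37]
drop   → [-37]
6      → [-37, 6]
drop   → [-37]
rot  — needs 3 operands, stack has 1 → underflow

24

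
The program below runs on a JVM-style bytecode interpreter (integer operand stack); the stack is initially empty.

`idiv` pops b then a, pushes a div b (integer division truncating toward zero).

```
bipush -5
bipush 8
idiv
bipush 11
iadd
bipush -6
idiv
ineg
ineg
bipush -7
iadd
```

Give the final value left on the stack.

-8

bipush -5 → [-5]
bipush 8  → [-5, 8]
idiv      → [0]
bipush 11 → [0, 11]
iadd      → [11]
bipush -6 → [11, -6]
idiv      → [-1]
ineg      → [1]
ineg      → [-1]
bipush -7 → [-1, -7]
iadd      → [-8]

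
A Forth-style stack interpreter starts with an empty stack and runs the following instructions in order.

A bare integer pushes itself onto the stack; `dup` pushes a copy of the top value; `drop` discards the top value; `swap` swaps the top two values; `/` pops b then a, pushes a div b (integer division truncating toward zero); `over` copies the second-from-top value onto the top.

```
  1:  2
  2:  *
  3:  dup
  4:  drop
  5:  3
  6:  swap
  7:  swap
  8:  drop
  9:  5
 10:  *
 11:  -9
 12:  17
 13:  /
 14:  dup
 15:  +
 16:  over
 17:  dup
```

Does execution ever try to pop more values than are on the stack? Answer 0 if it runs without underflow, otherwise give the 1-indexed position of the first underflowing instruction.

2 → [2]
*  — needs 2 operands, stack has 1 → underflow

2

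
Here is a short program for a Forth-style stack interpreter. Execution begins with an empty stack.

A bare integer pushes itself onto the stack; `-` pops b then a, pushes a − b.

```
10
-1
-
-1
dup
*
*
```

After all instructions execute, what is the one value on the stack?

11

10  -> [10]
-1  -> [10, -1]
-   -> [11]
-1  -> [11, -1]
dup -> [11, -1, -1]
*   -> [11, 1]
*   -> [11]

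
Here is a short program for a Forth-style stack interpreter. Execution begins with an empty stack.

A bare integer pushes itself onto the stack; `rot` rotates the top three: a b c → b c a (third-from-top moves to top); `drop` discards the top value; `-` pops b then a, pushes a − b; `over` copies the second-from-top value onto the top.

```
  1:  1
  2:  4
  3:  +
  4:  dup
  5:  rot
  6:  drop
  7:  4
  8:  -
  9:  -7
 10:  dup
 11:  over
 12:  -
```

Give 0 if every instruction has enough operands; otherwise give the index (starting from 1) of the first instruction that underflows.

5

1    1
4    1 4
+    5
dup  5 5
rot  — needs 3 operands, stack has 2 → underflow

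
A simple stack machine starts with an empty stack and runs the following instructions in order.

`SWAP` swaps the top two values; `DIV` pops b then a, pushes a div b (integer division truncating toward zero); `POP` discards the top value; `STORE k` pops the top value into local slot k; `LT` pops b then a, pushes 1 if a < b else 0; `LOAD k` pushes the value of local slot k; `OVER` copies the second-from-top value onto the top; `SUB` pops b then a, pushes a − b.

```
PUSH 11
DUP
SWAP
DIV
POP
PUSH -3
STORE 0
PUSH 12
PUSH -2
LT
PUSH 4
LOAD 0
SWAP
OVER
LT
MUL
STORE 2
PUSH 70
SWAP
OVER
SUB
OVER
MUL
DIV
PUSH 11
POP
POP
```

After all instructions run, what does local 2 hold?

0

PUSH 11 : 11
DUP     : 11 11
SWAP    : 11 11
DIV     : 1
POP     : (empty)
PUSH -3 : -3
STORE 0 : (empty)
PUSH 12 : 12
PUSH -2 : 12 -2
LT      : 0
PUSH 4  : 0 4
LOAD 0  : 0 4 -3
SWAP    : 0 -3 4
OVER    : 0 -3 4 -3
LT      : 0 -3 0
MUL     : 0 0
STORE 2 : 0
PUSH 70 : 0 70
SWAP    : 70 0
OVER    : 70 0 70
SUB     : 70 -70
OVER    : 70 -70 70
MUL     : 70 -4900
DIV     : 0
PUSH 11 : 0 11
POP     : 0
POP     : (empty)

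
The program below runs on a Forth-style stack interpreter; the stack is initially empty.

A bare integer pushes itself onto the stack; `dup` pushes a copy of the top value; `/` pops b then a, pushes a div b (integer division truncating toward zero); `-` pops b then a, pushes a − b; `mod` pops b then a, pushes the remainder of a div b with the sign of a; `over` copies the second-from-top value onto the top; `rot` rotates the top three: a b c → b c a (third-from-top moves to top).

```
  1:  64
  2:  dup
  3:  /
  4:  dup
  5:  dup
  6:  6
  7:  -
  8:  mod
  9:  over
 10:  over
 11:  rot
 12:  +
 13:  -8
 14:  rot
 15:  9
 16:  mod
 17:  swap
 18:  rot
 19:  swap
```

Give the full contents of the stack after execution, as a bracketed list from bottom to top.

[1, 1, 2, -8]

64   → [64]
dup  → [64, 64]
/    → [1]
dup  → [1, 1]
dup  → [1, 1, 1]
6    → [1, 1, 1, 6]
-    → [1, 1, -5]
mod  → [1, 1]
over → [1, 1, 1]
over → [1, 1, 1, 1]
rot  → [1, 1, 1, 1]
+    → [1, 1, 2]
-8   → [1, 1, 2, -8]
rot  → [1, 2, -8, 1]
9    → [1, 2, -8, 1, 9]
mod  → [1, 2, -8, 1]
swap → [1, 2, 1, -8]
rot  → [1, 1, -8, 2]
swap → [1, 1, 2, -8]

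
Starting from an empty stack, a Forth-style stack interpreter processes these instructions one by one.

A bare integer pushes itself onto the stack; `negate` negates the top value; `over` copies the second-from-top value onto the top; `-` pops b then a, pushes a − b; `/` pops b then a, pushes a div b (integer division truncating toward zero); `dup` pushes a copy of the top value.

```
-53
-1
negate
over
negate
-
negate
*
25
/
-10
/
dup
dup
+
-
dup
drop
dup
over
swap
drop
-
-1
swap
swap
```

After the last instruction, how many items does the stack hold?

2

-53    : -53
-1     : -53 -1
negate : -53 1
over   : -53 1 -53
negate : -53 1 53
-      : -53 -52
negate : -53 52
*      : -2756
25     : -2756 25
/      : -110
-10    : -110 -10
/      : 11
dup    : 11 11
dup    : 11 11 11
+      : 11 22
-      : -11
dup    : -11 -11
drop   : -11
dup    : -11 -11
over   : -11 -11 -11
swap   : -11 -11 -11
drop   : -11 -11
-      : 0
-1     : 0 -1
swap   : -1 0
swap   : 0 -1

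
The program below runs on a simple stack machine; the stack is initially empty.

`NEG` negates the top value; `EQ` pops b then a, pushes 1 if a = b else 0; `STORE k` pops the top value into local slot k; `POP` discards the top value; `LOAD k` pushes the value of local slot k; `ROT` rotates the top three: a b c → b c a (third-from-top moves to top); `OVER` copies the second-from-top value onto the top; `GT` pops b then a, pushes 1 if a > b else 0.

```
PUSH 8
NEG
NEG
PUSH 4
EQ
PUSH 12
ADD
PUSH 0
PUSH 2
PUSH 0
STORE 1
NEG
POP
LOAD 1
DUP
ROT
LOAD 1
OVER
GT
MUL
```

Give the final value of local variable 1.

0

PUSH 8  → 8
NEG     → -8
NEG     → 8
PUSH 4  → 8 4
EQ      → 0
PUSH 12 → 0 12
ADD     → 12
PUSH 0  → 12 0
PUSH 2  → 12 0 2
PUSH 0  → 12 0 2 0
STORE 1 → 12 0 2
NEG     → 12 0 -2
POP     → 12 0
LOAD 1  → 12 0 0
DUP     → 12 0 0 0
ROT     → 12 0 0 0
LOAD 1  → 12 0 0 0 0
OVER    → 12 0 0 0 0 0
GT      → 12 0 0 0 0
MUL     → 12 0 0 0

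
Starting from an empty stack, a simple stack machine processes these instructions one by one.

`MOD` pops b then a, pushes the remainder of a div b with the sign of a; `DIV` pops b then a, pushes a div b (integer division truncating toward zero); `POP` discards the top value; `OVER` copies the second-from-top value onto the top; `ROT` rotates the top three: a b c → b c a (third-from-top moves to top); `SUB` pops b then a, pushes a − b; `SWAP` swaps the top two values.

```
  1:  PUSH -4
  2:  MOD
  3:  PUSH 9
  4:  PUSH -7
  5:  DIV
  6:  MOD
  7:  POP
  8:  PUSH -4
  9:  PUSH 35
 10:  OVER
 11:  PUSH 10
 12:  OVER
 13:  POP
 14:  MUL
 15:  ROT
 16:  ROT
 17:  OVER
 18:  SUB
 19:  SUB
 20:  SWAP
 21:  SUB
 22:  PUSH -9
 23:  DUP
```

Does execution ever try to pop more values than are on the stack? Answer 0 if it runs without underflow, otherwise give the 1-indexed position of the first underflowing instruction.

2

PUSH -4 : [-4]
MOD  — needs 2 operands, stack has 1 → underflow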